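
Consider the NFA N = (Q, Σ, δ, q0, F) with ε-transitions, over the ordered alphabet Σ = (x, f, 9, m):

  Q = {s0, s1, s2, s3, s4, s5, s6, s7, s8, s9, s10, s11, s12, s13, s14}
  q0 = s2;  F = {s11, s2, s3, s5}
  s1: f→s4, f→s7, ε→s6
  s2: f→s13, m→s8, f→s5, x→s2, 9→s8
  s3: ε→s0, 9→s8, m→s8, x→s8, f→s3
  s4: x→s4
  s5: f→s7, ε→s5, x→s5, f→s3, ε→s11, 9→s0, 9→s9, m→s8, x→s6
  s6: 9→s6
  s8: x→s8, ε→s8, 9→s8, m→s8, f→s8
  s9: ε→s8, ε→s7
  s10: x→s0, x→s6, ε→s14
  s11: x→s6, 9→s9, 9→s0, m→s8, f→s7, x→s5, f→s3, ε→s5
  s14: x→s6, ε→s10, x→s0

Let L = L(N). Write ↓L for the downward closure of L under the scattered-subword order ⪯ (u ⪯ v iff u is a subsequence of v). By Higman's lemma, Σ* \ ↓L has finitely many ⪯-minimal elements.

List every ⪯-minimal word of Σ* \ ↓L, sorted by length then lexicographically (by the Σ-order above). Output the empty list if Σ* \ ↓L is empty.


A = [9, m, ffx].

|Q|=15, |F|=4, |δ|=45 (10 ε).
min D↑ (4 st, q0=0, F={2}): 0:x→0,f→1,9→2,m→2 1:x→1,f→3,9→2,m→2 2:x→2,f→2,9→2,m→2 3:x→2,f→3,9→2,m→2 [Hopcroft].
'9': |S_i|=[10, 5] end={s0,s6,s7,s8,s9} — reject; 1/1 del acc.
'm': |S_i|=[10, 1] end={s8} ∉↓L; 1/1 single-dels accept.
'ffx': run [10, 9, 4, 1] end={s8} — reject; 3/3 deletions ∈↓L.
3 obstructions.


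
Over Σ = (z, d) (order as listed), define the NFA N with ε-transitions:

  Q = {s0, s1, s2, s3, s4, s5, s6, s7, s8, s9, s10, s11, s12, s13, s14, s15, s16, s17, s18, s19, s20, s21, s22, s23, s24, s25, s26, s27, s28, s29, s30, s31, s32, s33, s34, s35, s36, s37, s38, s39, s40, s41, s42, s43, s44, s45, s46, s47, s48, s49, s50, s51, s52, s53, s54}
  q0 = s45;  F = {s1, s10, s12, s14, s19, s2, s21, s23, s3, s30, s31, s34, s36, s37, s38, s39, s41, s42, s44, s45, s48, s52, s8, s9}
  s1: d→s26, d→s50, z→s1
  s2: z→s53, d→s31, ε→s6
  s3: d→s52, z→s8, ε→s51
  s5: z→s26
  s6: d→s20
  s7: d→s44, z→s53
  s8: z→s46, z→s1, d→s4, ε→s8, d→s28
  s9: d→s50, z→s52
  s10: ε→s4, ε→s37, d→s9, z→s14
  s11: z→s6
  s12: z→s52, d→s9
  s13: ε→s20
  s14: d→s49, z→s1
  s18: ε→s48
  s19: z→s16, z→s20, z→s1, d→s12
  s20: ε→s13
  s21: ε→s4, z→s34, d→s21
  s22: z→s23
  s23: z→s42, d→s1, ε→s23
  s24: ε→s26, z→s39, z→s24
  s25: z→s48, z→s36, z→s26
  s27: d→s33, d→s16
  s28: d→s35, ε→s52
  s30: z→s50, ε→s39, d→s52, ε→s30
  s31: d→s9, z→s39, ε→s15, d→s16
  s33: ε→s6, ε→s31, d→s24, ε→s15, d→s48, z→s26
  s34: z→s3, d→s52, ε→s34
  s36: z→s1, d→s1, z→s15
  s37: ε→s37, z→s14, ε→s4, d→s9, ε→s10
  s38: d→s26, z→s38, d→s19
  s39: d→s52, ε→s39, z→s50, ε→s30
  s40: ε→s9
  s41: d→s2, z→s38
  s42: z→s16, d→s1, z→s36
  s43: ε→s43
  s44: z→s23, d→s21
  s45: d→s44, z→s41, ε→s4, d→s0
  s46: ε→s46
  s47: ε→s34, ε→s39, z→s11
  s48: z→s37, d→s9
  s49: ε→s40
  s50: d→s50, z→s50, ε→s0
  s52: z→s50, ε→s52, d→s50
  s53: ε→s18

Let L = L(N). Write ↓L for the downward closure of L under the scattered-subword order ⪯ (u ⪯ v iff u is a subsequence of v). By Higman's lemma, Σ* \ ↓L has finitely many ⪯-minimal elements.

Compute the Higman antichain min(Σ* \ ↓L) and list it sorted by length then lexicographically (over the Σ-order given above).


Antichain: [dzdd, zzdzd, zddzz, zdddd, ddzdz, dzzzzd].

|Q|=55, |F|=24, |δ|=112 (34 ε).
min D↑ (23 st, q0=0, F={18}): 0:z→1,d→2 1:z→3,d→4 2:z→5,d→6 3:z→3,d→7 4:z→8,d→9 5:z→10,d→11 6:z→12,d→6 7:z→11,d→13 8:z→14,d→15 9:z→16,d→15 10:z→17,d→11 11:z→11,d→18 12:z→19,d→20 13:z→20,d→15 14:z→21,d→15 15:z→20,d→18 16:z→18,d→20 17:z→11,d→11 18:z→18,d→18 19:z→22,d→20 20:z→18,d→18 21:z→11,d→15 22:z→11,d→20 [Hopcroft].
'dzdd': run [41, 38, 31, 11, 4] end={s0,s26,s35,s50} ∉↓L; 4/4 single-dels accept.
'zzdzd': N↓-sim [41, 38, 32, 16, 8, 3] end={s0,s26,s50} — reject; 5/5 deletions ∈↓L.
'zddzz': |S_i|=[41, 38, 28, 16, 5, 2] end={s0,s50} ∉↓L; 5/5 del acc.
'zdddd': N↓-sim [41, 38, 28, 16, 5, 2] end={s0,s50} ∉↓L; 5/5 del acc.
'ddzdz': N↓-sim [41, 38, 25, 15, 7, 2] end={s0,s50} rej; 5/5 deletions ∈↓L.
'dzzzzd': N↓-sim [41, 38, 31, 22, 17, 7, 3] end={s0,s26,s50} rej; 6/6 del acc.
6 minimals (antichain).


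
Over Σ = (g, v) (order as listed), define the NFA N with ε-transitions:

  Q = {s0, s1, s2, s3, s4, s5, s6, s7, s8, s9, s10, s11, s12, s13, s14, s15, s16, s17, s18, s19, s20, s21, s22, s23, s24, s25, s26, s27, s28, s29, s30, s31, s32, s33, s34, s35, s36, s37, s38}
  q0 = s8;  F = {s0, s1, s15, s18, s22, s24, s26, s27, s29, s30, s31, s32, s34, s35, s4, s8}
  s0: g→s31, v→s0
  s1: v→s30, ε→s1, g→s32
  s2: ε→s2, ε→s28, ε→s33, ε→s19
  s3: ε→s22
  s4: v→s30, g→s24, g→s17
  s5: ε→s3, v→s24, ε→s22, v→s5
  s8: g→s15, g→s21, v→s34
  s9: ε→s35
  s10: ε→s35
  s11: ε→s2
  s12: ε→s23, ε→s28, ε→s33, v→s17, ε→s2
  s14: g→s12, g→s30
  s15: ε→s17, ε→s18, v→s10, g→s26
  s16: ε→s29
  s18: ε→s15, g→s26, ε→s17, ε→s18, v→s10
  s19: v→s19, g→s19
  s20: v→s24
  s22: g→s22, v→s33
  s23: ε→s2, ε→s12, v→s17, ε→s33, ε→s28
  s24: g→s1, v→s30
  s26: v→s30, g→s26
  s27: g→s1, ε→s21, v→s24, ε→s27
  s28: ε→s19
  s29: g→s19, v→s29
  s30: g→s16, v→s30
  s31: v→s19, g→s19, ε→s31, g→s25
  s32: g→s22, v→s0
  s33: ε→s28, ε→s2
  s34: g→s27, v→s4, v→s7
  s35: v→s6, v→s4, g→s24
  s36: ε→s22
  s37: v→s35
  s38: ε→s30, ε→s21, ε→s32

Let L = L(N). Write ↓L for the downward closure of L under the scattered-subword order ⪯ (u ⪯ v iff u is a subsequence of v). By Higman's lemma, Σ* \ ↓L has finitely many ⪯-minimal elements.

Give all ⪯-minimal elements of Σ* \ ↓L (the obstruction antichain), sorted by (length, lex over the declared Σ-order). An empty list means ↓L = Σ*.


Antichain: [ggvgg, vvvgg, vggggv].

|Q|=39, |F|=16, |δ|=82 (35 ε).
min D↑ (16 st, q0=0, F={12}): 0:g→1,v→2 1:g→3,v→4 2:g→5,v→6 3:g→3,v→7 4:g→8,v→6 5:g→9,v→8 6:g→8,v→7 7:g→10,v→7 8:g→9,v→7 9:g→11,v→7 10:g→12,v→10 11:g→13,v→14 12:g→12,v→12 13:g→13,v→12 14:g→15,v→14 15:g→12,v→12 (ε-aug+det+¬).
'ggvgg': run [27, 24, 16, 10, 5, 2] end={s19,s25} rej; 5/5 del acc.
'vvvgg': N↓-sim [27, 23, 18, 10, 5, 2] end={s19,s25} ∉↓L; 5/5 del acc.
'vggggv': N↓-sim [27, 23, 17, 13, 11, 7, 4] end={s19,s2,s28,s33} ∉↓L; 6/6 del acc.
3 obstructions.


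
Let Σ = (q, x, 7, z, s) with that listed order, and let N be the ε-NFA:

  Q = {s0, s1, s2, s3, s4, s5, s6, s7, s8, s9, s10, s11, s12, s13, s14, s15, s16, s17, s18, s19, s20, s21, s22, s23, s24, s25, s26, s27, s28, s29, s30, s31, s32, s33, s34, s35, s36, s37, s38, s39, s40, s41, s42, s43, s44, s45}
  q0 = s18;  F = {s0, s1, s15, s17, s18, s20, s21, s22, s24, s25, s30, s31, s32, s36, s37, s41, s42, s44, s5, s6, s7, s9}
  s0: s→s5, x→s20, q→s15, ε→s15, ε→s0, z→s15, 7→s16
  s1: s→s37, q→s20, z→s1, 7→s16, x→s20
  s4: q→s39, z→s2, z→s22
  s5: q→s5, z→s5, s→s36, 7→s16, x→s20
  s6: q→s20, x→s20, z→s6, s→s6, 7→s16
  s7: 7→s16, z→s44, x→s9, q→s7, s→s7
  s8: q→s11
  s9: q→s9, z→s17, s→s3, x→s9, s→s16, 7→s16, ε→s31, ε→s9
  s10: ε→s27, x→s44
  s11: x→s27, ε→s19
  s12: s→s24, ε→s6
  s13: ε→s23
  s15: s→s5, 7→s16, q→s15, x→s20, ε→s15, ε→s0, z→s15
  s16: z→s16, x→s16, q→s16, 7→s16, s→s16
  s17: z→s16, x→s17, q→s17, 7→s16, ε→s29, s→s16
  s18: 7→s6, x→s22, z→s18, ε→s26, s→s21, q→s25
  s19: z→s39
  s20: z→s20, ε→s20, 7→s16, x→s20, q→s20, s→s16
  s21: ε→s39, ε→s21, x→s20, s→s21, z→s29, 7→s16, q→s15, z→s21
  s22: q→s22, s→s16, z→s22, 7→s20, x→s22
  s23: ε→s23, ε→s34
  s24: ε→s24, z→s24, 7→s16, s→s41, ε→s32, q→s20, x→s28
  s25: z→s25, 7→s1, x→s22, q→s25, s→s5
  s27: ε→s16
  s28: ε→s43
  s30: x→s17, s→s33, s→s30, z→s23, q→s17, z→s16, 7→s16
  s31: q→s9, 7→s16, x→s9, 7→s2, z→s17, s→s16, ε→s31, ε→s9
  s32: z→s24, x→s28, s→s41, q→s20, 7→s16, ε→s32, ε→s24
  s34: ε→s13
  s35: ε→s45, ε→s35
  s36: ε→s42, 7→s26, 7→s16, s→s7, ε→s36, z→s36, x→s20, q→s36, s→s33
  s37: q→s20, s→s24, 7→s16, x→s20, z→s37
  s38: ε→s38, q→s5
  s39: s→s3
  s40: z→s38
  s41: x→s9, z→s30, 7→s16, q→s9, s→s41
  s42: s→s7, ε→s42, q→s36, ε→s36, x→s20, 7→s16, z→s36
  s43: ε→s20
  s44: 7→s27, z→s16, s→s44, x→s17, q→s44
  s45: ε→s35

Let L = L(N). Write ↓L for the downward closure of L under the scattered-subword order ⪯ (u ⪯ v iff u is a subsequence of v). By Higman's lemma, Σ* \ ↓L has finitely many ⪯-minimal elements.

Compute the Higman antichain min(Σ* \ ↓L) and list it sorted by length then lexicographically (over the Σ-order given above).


|Q|=46, |F|=22, |δ|=168 (35 ε).
min D↑ (19 st, q0=0, F={8}): 0:q→1,x→2,7→3,z→0,s→4 1:q→1,x→2,7→5,z→1,s→6 2:q→2,x→2,7→7,z→2,s→8 3:q→7,x→7,7→8,z→3,s→3 4:q→9,x→7,7→8,z→4,s→4 5:q→7,x→7,7→8,z→5,s→10 6:q→6,x→7,7→8,z→6,s→11 7:q→7,x→7,7→8,z→7,s→8 8:q→8,x→8,7→8,z→8,s→8 9:q→9,x→7,7→8,z→9,s→6 10:q→7,x→7,7→8,z→10,s→12 11:q→11,x→7,7→8,z→11,s→13 12:q→7,x→7,7→8,z→12,s→14 13:q→13,x→15,7→8,z→16,s→13 14:q→15,x→15,7→8,z→17,s→14 15:q→15,x→15,7→8,z→18,s→8 16:q→16,x→18,7→8,z→8,s→16 17:q→18,x→18,7→8,z→8,s→17 18:q→18,x→18,7→8,z→8,s→8.
'xs': |S_i|=[35, 11, 2] end={s16,s3} rej; 2/2 single-dels accept.
'77': run [35, 23, 2] end={s16,s2} rej; 2/2 deletions ∈↓L.
's7': run [35, 31, 4] end={s16,s2,s26,s27} ∉↓L; 2/2 del acc.
'7qs': run [35, 23, 8, 2] end={s16,s3} rej; 3/3 deletions ∈↓L.
'qssszz': |S_i|=[35, 31, 26, 24, 16, 10, 4] end={s13,s16,s23,s34} ∉↓L; 6/6 del acc.
5 words, ⪯-incomp.

min(Σ*\↓L) = [xs, 77, s7, 7qs, qssszz].


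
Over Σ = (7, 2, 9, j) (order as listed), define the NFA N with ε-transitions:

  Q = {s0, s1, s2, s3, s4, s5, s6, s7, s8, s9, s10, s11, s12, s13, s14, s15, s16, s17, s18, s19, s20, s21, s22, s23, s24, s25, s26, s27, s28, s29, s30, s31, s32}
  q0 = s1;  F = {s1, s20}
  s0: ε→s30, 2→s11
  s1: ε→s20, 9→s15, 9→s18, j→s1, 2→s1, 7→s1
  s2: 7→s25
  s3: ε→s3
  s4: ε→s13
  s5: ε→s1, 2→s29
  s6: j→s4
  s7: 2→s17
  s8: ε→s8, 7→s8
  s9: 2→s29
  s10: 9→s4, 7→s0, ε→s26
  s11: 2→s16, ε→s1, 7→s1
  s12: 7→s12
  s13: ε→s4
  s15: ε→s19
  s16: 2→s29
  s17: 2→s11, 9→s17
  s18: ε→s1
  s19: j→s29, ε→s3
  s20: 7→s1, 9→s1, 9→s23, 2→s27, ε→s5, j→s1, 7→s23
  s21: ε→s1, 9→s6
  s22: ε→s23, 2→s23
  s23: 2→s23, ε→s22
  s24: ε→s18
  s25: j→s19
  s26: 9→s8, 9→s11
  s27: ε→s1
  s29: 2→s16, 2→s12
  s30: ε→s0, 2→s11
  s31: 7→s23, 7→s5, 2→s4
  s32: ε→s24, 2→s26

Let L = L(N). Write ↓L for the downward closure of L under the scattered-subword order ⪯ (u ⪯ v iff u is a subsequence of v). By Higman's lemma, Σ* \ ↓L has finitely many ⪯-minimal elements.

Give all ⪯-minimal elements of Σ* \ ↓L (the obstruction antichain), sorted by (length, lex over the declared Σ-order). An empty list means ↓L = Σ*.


A = [].

|Q|=33, |F|=2, |δ|=60 (20 ε).
min D↑ (1 st, q0=0, F={}): 0:7→0,2→0,9→0,j→0 [Hopcroft].
L(D↑) = ∅ ⇒ ↓L = Σ*.


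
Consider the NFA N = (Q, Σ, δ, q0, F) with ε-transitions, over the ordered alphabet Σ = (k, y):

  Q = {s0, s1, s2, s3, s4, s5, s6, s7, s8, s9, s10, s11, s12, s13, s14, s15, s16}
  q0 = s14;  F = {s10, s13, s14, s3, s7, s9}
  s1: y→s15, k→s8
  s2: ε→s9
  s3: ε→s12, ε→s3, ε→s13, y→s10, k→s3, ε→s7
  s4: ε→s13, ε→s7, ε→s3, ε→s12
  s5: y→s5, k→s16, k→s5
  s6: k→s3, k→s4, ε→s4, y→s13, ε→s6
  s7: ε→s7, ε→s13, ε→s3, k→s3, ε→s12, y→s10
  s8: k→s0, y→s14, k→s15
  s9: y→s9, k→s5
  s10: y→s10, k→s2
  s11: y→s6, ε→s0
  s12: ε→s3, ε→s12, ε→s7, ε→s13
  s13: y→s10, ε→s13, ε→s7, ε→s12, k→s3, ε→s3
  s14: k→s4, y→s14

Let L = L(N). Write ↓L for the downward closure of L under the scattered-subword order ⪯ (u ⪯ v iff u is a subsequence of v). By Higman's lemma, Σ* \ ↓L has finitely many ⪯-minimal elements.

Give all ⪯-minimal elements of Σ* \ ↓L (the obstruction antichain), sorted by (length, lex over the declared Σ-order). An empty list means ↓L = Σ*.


min(Σ*\↓L) = [kykk].

|Q|=17, |F|=6, |δ|=48 (24 ε).
min D↑ (5 st, q0=0, F={4}): 0:k→1,y→0 1:k→1,y→2 2:k→3,y→2 3:k→4,y→3 4:k→4,y→4.
'kykk': N↓-sim [11, 10, 5, 4, 2] end={s16,s5} — reject; 4/4 single-dels accept.
1 obstructions.


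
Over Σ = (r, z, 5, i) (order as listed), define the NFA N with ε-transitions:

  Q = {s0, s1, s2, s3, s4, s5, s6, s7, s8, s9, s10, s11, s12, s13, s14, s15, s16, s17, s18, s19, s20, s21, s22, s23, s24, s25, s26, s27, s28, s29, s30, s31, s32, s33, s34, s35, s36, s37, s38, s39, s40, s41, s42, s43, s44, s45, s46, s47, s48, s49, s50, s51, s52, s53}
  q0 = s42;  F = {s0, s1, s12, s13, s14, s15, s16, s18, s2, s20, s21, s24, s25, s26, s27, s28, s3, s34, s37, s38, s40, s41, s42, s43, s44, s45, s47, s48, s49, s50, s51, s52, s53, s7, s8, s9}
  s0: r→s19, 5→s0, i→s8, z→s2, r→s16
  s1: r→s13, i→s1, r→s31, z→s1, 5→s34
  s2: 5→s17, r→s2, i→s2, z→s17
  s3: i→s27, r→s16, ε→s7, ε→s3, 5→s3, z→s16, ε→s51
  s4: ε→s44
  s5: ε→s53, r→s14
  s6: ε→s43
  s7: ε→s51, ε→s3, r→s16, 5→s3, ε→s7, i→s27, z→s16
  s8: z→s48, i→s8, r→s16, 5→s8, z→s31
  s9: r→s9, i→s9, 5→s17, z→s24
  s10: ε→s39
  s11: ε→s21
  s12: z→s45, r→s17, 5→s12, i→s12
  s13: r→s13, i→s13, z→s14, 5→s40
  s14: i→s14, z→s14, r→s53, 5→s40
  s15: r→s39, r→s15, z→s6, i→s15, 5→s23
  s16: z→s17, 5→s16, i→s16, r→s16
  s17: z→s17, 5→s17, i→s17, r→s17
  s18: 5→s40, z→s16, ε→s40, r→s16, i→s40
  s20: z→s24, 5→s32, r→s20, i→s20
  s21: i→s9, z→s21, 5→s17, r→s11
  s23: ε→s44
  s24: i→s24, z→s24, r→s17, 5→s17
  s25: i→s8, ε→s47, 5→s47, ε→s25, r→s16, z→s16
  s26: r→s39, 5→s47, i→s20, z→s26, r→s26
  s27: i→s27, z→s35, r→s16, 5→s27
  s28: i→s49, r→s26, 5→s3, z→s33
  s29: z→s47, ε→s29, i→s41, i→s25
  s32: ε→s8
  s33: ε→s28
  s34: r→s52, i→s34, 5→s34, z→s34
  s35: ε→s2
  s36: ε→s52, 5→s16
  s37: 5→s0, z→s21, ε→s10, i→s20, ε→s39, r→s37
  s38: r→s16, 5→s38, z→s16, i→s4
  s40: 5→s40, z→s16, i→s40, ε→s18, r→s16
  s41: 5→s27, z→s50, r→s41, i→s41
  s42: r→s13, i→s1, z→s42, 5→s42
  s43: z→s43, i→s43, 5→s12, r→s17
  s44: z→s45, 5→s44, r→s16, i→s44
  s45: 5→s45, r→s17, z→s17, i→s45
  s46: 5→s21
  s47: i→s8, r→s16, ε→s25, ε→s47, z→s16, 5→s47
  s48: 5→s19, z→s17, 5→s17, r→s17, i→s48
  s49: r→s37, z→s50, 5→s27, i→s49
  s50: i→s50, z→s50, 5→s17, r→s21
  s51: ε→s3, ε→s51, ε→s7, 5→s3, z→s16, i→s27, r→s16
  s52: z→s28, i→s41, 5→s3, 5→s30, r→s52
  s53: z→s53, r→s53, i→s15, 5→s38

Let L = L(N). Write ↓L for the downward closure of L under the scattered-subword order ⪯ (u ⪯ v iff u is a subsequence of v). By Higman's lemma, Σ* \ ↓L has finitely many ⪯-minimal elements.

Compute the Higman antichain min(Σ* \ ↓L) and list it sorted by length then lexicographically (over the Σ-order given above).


Antichain: [r5rz, r5zz, rzrizr, i5riz5].

|Q|=54, |F|=36, |δ|=189 (28 ε).
min D↑ (33 st, q0=0, F={11}): 0:r→1,z→0,5→0,i→2 1:r→1,z→3,5→4,i→1 2:r→1,z→2,5→5,i→2 3:r→6,z→3,5→4,i→3 4:r→7,z→7,5→4,i→4 5:r→8,z→5,5→5,i→5 6:r→6,z→6,5→9,i→10 7:r→7,z→11,5→7,i→7 8:r→8,z→12,5→13,i→14 9:r→7,z→7,5→9,i→15 10:r→10,z→16,5→15,i→10 11:r→11,z→11,5→11,i→11 12:r→17,z→12,5→13,i→18 13:r→7,z→7,5→13,i→19 14:r→14,z→20,5→19,i→14 15:r→7,z→21,5→15,i→15 16:r→11,z→16,5→22,i→16 17:r→17,z→17,5→23,i→24 18:r→25,z→20,5→19,i→18 19:r→7,z→26,5→19,i→19 20:r→27,z→20,5→11,i→20 21:r→11,z→11,5→21,i→21 22:r→11,z→21,5→22,i→22 23:r→7,z→7,5→23,i→28 24:r→24,z→29,5→28,i→24 25:r→25,z→27,5→30,i→24 26:r→26,z→11,5→11,i→26 27:r→27,z→27,5→11,i→31 28:r→7,z→32,5→28,i→28 29:r→11,z→29,5→11,i→29 30:r→7,z→26,5→30,i→28 31:r→31,z→29,5→11,i→31 32:r→11,z→11,5→11,i→32 (ε-aug+det+¬).
'r5rz': N↓-sim [49, 46, 25, 4, 1] end={s17} rej; 4/4 deletions ∈↓L.
'r5zz': run [49, 46, 25, 8, 1] end={s17} ∉↓L; 4/4 deletions ∈↓L.
'rzrizr': N↓-sim [49, 46, 42, 30, 20, 9, 1] end={s17} rej; 6/6 del acc.
'i5riz5': |S_i|=[49, 48, 41, 32, 22, 11, 2] end={s17,s19} ∉↓L; 6/6 single-dels accept.
4 obstructions.


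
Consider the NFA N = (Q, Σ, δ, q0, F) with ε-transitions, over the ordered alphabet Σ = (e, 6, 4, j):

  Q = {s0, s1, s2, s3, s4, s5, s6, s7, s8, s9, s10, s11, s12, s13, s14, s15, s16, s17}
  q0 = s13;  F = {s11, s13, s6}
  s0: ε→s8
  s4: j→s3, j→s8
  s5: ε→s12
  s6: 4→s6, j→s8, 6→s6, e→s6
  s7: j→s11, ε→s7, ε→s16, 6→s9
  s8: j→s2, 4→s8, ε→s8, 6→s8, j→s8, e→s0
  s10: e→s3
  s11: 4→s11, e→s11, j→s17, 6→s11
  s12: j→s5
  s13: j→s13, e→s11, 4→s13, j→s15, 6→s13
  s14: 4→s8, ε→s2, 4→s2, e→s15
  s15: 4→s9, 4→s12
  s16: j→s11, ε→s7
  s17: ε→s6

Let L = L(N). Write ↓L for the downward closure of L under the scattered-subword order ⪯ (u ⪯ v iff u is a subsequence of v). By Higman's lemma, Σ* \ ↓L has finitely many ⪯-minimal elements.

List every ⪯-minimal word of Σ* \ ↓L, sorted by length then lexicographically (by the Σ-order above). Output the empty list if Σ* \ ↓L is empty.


|Q|=18, |F|=3, |δ|=38 (8 ε).
min D↑ (4 st, q0=0, F={3}): 0:e→1,6→0,4→0,j→0 1:e→1,6→1,4→1,j→2 2:e→2,6→2,4→2,j→3 3:e→3,6→3,4→3,j→3 [Hopcroft].
'ejj': |S_i|=[11, 6, 5, 3] end={s0,s2,s8} rej; 3/3 del acc.
1 words, ⪯-incomp.

A = [ejj].


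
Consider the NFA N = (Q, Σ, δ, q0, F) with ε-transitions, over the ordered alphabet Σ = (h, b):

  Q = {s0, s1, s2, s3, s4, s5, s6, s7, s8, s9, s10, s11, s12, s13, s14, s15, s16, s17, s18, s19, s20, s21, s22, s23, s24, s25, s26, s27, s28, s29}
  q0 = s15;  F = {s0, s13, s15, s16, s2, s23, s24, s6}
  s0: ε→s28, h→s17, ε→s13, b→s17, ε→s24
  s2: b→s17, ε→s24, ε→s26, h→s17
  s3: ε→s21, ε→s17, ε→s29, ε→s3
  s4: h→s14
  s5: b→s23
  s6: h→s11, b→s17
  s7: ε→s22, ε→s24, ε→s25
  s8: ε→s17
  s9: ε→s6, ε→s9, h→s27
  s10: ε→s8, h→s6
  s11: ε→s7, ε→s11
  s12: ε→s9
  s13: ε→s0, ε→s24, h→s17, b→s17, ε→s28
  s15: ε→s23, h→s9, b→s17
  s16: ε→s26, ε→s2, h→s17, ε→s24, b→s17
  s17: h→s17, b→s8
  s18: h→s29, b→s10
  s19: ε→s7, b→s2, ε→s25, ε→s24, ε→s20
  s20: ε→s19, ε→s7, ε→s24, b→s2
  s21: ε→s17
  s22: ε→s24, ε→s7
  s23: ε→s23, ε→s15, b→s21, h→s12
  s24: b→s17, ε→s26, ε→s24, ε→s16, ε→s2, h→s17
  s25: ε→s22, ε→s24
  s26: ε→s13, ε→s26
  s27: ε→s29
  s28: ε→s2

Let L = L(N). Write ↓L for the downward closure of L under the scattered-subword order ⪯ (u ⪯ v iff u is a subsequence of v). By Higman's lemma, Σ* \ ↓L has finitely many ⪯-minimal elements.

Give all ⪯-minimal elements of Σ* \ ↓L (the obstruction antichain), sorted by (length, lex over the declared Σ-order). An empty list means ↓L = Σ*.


A = [b, hhh].

|Q|=30, |F|=8, |δ|=74 (48 ε).
min D↑ (4 st, q0=0, F={2}): 0:h→1,b→2 1:h→3,b→2 2:h→2,b→2 3:h→2,b→2.
'b': |S_i|=[21, 3] end={s17,s21,s8} — reject; 1/1 single-dels accept.
'hhh': run [21, 18, 15, 2] end={s17,s8} — reject; 3/3 single-dels accept.
2 minimals (antichain).


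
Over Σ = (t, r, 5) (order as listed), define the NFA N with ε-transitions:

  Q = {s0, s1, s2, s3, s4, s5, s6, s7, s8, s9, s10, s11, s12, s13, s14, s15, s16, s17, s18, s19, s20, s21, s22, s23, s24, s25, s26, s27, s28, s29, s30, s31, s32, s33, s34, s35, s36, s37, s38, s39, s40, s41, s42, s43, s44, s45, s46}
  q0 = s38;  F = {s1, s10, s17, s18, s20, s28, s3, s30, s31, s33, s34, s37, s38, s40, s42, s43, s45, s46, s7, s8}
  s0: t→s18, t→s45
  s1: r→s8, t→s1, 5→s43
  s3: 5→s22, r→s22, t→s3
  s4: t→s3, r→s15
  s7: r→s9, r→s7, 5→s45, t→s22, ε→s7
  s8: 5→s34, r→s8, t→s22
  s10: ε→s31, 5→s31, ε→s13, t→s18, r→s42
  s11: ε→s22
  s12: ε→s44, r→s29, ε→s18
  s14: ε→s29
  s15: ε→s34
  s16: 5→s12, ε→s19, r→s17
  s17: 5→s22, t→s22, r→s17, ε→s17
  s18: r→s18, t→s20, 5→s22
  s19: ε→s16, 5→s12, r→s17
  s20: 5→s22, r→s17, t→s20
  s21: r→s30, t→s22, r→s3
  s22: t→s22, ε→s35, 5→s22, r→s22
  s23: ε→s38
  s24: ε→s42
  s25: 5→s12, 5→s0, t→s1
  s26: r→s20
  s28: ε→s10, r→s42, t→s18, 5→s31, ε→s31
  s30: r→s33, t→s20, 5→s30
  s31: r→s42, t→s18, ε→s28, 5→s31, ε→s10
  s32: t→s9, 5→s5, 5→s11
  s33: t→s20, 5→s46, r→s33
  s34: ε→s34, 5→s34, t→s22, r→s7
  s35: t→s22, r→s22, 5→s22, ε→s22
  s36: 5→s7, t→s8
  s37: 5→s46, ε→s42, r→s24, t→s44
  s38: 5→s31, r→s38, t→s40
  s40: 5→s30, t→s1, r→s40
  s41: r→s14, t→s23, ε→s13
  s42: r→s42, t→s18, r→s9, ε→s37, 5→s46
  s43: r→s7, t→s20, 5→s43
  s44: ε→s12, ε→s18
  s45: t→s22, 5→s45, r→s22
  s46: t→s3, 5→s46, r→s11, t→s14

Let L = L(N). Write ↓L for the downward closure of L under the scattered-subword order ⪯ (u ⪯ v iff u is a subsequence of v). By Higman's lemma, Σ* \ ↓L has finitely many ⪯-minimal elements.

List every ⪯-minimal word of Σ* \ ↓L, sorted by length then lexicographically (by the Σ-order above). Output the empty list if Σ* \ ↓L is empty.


Antichain: [5t5, ttrt, 5r5r].

|Q|=47, |F|=20, |δ|=117 (25 ε).
min D↑ (18 st, q0=0, F={11}): 0:t→1,r→0,5→2 1:t→3,r→1,5→4 2:t→5,r→6,5→2 3:t→3,r→7,5→8 4:t→9,r→10,5→4 5:t→9,r→5,5→11 6:t→5,r→6,5→12 7:t→11,r→7,5→13 8:t→9,r→14,5→8 9:t→9,r→15,5→11 10:t→9,r→10,5→12 11:t→11,r→11,5→11 12:t→16,r→11,5→12 13:t→11,r→14,5→13 14:t→11,r→14,5→17 15:t→11,r→15,5→11 16:t→16,r→11,5→11 17:t→11,r→11,5→17.
'5t5': N↓-sim [30, 26, 10, 2] end={s22,s35} rej; 3/3 del acc.
'ttrt': run [30, 22, 14, 8, 2] end={s22,s35} ∉↓L; 4/4 del acc.
'5r5r': |S_i|=[30, 26, 19, 8, 3] end={s11,s22,s35} rej; 4/4 del acc.
3 words, ⪯-incomp.


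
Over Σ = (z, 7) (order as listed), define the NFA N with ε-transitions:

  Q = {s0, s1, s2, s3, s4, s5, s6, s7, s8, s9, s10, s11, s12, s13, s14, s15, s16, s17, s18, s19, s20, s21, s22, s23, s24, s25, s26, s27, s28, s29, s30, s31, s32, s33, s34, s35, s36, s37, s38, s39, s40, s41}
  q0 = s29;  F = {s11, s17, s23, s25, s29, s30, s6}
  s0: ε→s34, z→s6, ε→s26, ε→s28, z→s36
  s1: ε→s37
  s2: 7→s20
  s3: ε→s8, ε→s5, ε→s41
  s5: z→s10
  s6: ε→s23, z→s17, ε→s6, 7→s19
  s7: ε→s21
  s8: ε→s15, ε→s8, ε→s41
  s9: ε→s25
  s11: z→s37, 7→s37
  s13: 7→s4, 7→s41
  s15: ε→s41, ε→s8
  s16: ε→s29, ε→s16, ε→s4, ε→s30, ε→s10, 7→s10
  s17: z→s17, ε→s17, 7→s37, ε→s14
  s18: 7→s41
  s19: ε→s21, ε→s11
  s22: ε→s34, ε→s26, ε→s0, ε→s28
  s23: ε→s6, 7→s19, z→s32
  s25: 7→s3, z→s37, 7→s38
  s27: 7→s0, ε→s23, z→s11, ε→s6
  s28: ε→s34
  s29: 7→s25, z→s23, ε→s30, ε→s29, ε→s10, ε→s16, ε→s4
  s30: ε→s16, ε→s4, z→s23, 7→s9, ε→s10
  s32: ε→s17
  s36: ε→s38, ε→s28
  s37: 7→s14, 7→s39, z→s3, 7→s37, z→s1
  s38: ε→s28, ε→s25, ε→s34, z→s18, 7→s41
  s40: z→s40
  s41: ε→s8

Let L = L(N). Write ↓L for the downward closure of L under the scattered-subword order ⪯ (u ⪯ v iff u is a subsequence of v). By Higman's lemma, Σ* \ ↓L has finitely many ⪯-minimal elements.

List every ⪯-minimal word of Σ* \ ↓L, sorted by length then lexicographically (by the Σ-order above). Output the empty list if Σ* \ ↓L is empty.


A = [7z, zz7, z77].

|Q|=42, |F|=7, |δ|=81 (48 ε).
min D↑ (6 st, q0=0, F={5}): 0:z→1,7→2 1:z→3,7→4 2:z→5,7→2 3:z→3,7→5 4:z→5,7→5 5:z→5,7→5 (ε-aug+det+¬).
'7z': |S_i|=[27, 19, 11] end={s1,s10,s14,s15,s18,s3,s37,s39,s41,s5,s8} rej; 2/2 deletions ∈↓L.
'zz7': |S_i|=[27, 18, 12, 10] end={s1,s10,s14,s15,s3,s37,s39,s41,s5,s8} rej; 3/3 del acc.
'z77': |S_i|=[27, 18, 13, 10] end={s1,s10,s14,s15,s3,s37,s39,s41,s5,s8} — reject; 3/3 single-dels accept.
3 words, ⪯-incomp.


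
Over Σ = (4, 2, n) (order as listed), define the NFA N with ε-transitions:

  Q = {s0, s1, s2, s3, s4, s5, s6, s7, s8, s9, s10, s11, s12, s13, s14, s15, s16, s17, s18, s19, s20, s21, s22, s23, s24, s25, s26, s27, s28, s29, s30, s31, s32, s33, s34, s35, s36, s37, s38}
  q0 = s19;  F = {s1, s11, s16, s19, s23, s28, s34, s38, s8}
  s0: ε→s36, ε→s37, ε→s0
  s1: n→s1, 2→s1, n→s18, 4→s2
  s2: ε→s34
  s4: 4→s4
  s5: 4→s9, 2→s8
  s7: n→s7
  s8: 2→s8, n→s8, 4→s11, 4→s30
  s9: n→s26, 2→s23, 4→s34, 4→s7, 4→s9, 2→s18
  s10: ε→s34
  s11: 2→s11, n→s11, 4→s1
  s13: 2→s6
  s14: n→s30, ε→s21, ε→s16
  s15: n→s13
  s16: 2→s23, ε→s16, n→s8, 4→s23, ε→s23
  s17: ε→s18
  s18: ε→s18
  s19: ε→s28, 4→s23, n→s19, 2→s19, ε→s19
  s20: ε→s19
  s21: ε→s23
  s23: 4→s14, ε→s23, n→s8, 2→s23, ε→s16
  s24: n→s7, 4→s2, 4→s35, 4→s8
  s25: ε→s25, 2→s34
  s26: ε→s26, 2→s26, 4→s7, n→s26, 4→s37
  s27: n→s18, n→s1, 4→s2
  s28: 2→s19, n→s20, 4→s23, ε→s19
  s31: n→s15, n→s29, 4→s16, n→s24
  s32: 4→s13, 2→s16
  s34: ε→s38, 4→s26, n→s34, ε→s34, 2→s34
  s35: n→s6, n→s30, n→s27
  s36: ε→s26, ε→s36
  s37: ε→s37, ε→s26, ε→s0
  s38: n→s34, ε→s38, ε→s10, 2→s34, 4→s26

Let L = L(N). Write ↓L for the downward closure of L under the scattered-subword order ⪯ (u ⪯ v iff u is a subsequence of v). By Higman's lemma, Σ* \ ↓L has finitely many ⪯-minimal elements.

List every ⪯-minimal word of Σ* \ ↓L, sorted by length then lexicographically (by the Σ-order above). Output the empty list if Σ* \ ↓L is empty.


Antichain: [4n4444].

|Q|=39, |F|=9, |δ|=92 (29 ε).
min D↑ (7 st, q0=0, F={6}): 0:4→1,2→0,n→0 1:4→1,2→1,n→2 2:4→3,2→2,n→2 3:4→4,2→3,n→3 4:4→5,2→4,n→4 5:4→6,2→5,n→5 6:4→6,2→6,n→6 (ε-aug+det+¬).
'4n4444': run [21, 18, 14, 13, 11, 9, 5] end={s0,s26,s36,s37,s7} ∉↓L; 6/6 deletions ∈↓L.
1 obstructions.


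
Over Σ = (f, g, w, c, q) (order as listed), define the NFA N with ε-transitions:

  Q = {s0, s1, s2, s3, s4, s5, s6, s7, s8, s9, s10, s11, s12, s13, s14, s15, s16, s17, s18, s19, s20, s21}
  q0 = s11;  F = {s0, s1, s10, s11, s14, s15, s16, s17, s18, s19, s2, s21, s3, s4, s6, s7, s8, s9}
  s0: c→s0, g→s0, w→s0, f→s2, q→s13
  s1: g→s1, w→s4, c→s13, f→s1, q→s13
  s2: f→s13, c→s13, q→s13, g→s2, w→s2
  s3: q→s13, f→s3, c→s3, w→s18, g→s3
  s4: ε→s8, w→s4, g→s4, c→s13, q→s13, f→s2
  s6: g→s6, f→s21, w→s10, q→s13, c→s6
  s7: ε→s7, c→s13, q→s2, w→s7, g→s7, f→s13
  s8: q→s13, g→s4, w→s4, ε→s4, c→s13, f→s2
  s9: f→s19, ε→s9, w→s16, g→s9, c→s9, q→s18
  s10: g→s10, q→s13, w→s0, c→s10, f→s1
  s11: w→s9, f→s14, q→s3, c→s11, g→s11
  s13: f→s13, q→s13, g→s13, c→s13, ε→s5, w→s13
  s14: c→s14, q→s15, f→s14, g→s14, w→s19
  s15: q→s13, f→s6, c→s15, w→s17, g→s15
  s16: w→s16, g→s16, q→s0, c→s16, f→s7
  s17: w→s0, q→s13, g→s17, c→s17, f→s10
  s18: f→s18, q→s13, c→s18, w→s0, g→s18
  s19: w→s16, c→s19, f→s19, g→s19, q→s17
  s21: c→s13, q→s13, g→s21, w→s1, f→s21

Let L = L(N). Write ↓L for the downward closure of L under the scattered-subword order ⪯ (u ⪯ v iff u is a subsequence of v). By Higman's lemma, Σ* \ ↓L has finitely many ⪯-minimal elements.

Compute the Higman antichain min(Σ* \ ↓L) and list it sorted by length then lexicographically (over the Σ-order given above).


|Q|=22, |F|=18, |δ|=100 (5 ε).
min D↑ (18 st, q0=0, F={8}): 0:f→1,g→0,w→2,c→0,q→3 1:f→1,g→1,w→4,c→1,q→5 2:f→4,g→2,w→6,c→2,q→7 3:f→3,g→3,w→7,c→3,q→8 4:f→4,g→4,w→6,c→4,q→9 5:f→10,g→5,w→9,c→5,q→8 6:f→11,g→6,w→6,c→6,q→12 7:f→7,g→7,w→12,c→7,q→8 8:f→8,g→8,w→8,c→8,q→8 9:f→13,g→9,w→12,c→9,q→8 10:f→14,g→10,w→13,c→10,q→8 11:f→8,g→11,w→11,c→8,q→15 12:f→15,g→12,w→12,c→12,q→8 13:f→16,g→13,w→12,c→13,q→8 14:f→14,g→14,w→16,c→8,q→8 15:f→8,g→15,w→15,c→8,q→8 16:f→16,g→16,w→17,c→8,q→8 17:f→15,g→17,w→17,c→8,q→8 (ε-aug+det+¬).
'qq': run [20, 14, 2] end={s13,s5} — reject; 2/2 deletions ∈↓L.
'wwff': |S_i|=[20, 14, 8, 4, 2] end={s13,s5} ∉↓L; 4/4 del acc.
'wwfc': N↓-sim [20, 14, 8, 4, 2] end={s13,s5} rej; 4/4 del acc.
'fqffc': run [20, 18, 12, 10, 7, 2] end={s13,s5} — reject; 5/5 single-dels accept.
4 minimals (antichain).

min(Σ*\↓L) = [qq, wwff, wwfc, fqffc].


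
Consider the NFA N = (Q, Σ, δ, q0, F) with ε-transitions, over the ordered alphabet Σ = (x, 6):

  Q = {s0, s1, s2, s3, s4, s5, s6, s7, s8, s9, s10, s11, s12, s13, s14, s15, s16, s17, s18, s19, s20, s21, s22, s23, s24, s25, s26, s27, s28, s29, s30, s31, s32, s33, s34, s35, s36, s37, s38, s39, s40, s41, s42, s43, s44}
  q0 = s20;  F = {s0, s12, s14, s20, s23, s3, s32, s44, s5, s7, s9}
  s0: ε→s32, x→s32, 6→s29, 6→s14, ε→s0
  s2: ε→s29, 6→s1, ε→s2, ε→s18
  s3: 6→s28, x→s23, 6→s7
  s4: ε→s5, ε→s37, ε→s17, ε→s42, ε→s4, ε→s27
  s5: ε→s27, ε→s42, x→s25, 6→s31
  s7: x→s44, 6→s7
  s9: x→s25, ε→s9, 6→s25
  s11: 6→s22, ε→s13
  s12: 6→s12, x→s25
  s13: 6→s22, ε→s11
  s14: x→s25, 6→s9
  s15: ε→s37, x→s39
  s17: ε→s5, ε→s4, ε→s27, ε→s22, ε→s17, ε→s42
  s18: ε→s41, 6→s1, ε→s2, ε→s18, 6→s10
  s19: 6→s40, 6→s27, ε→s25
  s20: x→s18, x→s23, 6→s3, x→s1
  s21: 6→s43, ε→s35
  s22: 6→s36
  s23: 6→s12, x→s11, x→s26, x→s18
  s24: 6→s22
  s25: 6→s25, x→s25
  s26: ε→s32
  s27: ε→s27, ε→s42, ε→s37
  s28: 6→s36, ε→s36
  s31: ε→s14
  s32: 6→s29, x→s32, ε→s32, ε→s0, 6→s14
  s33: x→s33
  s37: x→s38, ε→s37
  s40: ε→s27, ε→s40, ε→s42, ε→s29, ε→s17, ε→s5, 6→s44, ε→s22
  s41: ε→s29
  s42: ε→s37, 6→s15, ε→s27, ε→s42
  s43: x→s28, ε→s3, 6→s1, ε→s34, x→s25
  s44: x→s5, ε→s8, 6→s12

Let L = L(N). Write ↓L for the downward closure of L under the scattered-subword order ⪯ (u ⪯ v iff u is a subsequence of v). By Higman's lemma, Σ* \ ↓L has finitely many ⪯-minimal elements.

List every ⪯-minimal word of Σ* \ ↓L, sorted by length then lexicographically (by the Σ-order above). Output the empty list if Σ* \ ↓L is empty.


A = [x6x, xx666, 66xxx].

|Q|=45, |F|=11, |δ|=101 (51 ε).
min D↑ (11 st, q0=0, F={7}): 0:x→1,6→2 1:x→3,6→4 2:x→1,6→5 3:x→3,6→6 4:x→7,6→4 5:x→8,6→5 6:x→7,6→9 7:x→7,6→7 8:x→10,6→4 9:x→7,6→7 10:x→7,6→6.
'x6x': run [32, 28, 14, 3] end={s25,s38,s39} — reject; 3/3 deletions ∈↓L.
'xx666': run [32, 28, 24, 13, 3, 1] end={s25} rej; 5/5 del acc.
'66xxx': N↓-sim [32, 31, 21, 14, 11, 3] end={s25,s38,s39} rej; 5/5 deletions ∈↓L.
3 minimals (antichain).


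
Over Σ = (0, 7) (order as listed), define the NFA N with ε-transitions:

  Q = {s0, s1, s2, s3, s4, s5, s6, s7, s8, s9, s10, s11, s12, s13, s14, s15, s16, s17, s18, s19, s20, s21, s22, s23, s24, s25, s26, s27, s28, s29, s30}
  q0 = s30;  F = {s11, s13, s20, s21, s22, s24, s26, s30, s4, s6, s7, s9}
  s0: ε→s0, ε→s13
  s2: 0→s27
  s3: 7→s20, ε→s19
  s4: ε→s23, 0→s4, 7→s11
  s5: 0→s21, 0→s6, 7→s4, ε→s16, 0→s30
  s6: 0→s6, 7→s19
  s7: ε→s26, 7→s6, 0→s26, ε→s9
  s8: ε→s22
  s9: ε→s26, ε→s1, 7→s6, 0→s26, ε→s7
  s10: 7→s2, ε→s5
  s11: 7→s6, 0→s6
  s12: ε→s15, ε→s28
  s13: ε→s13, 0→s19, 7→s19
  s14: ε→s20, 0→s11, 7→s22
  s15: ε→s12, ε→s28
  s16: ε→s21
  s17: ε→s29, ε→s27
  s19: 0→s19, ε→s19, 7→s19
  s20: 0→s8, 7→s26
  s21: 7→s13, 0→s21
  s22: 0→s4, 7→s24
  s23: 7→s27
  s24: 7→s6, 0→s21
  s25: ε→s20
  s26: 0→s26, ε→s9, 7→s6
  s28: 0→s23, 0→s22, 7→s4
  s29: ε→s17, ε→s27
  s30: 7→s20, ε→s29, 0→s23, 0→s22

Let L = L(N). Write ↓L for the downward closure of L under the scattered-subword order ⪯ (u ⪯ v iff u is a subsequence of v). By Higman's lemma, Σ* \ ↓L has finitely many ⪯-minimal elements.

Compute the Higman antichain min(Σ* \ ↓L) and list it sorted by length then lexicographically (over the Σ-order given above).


|Q|=31, |F|=12, |δ|=67 (27 ε).
min D↑ (11 st, q0=0, F={10}): 0:0→1,7→2 1:0→3,7→4 2:0→1,7→5 3:0→3,7→6 4:0→7,7→8 5:0→5,7→8 6:0→8,7→8 7:0→7,7→9 8:0→8,7→10 9:0→10,7→10 10:0→10,7→10.
'0777': |S_i|=[19, 15, 7, 3, 1] end={s19} — reject; 4/4 del acc.
'7777': run [19, 16, 11, 3, 1] end={s19} ∉↓L; 4/4 del acc.
'00707': |S_i|=[19, 15, 12, 5, 2, 1] end={s19} rej; 5/5 single-dels accept.
'07070': |S_i|=[19, 15, 7, 4, 2, 1] end={s19} — reject; 5/5 single-dels accept.
4 words, ⪯-incomp.

Antichain: [0777, 7777, 00707, 07070].


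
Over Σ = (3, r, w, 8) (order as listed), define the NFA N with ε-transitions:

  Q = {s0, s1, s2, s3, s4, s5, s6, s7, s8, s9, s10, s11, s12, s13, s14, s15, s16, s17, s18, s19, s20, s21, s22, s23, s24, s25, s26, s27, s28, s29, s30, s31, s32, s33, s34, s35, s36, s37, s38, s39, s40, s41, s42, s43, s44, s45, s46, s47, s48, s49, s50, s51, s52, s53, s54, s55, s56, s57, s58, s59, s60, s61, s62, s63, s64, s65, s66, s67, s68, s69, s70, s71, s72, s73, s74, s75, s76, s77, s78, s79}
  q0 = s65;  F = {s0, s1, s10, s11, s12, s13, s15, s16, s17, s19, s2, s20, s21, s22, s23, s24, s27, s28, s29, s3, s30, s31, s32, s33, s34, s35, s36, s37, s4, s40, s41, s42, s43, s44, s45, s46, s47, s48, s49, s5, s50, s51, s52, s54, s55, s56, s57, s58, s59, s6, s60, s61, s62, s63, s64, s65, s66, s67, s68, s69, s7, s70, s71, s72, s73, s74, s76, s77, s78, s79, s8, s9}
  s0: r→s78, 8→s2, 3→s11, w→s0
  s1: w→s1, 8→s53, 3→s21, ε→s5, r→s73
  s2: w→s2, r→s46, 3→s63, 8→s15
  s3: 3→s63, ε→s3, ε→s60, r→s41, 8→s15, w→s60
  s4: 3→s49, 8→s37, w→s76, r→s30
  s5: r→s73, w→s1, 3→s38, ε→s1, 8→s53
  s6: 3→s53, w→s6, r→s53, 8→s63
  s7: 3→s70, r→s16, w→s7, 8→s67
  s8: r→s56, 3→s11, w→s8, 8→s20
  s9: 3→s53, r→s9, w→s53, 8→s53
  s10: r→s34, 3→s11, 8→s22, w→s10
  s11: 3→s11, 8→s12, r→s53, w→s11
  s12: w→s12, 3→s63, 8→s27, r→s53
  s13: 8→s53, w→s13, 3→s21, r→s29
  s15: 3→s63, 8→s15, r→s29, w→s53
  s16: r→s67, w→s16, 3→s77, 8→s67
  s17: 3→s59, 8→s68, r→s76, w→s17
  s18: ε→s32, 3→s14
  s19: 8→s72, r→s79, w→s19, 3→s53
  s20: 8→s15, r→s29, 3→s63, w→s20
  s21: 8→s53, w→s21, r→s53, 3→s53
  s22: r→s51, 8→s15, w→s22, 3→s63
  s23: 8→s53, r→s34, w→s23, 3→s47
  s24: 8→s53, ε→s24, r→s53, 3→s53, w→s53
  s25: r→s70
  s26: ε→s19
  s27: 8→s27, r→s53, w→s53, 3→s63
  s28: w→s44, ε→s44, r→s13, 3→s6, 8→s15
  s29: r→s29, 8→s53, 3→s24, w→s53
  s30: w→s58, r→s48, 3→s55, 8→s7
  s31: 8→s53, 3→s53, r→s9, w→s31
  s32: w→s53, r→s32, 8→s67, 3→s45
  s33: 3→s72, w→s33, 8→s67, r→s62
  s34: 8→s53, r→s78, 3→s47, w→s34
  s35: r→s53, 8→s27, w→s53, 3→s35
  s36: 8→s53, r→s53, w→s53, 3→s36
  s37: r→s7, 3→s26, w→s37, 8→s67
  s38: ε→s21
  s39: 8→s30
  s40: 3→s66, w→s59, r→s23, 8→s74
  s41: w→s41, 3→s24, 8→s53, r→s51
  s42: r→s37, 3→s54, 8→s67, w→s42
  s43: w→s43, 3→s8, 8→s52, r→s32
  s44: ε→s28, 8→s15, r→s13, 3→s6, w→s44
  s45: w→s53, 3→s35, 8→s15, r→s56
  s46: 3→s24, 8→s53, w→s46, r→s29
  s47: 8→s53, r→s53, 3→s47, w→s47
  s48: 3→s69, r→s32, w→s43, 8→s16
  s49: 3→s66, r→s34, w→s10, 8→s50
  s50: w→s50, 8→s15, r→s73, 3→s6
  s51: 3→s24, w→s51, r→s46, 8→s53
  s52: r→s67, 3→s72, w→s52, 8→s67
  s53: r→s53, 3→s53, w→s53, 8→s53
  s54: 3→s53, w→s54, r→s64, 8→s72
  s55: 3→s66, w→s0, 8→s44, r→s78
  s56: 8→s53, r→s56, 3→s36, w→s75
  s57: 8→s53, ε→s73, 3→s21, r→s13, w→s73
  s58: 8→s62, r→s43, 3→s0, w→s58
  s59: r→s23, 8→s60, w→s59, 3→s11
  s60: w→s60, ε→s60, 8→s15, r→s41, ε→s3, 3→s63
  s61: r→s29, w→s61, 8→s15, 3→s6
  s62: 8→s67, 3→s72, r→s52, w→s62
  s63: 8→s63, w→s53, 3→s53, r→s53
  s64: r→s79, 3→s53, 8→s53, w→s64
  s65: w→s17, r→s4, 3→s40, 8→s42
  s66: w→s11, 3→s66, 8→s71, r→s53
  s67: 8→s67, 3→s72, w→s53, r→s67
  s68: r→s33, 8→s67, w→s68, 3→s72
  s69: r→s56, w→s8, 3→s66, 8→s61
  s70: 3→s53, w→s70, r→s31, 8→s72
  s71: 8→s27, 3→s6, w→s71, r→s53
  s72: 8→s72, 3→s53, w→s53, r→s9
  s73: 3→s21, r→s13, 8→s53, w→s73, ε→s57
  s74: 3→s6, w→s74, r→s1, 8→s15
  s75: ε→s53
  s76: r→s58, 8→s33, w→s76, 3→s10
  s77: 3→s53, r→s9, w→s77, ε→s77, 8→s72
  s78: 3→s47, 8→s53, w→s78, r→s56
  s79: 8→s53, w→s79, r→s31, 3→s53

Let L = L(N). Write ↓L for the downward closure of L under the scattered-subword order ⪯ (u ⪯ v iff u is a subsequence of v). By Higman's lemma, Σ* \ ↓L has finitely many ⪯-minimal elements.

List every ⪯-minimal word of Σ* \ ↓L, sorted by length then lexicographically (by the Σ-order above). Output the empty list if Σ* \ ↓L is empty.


min(Σ*\↓L) = [33r, 3r8, 833, 88w, w83w, rrrrw].

|Q|=80, |F|=72, |δ|=311 (16 ε).
min D↑ (69 st, q0=0, F={16}): 0:3→1,r→2,w→3,8→4 1:3→5,r→6,w→7,8→8 2:3→9,r→10,w→11,8→12 3:3→7,r→11,w→3,8→13 4:3→14,r→12,w→4,8→15 5:3→5,r→16,w→17,8→18 6:3→19,r→20,w→6,8→16 7:3→17,r→6,w→7,8→21 8:3→22,r→23,w→8,8→24 9:3→5,r→20,w→25,8→26 10:3→27,r→28,w→29,8→30 11:3→25,r→29,w→11,8→31 12:3→32,r→30,w→12,8→15 13:3→33,r→31,w→13,8→15 14:3→16,r→34,w→14,8→33 15:3→33,r→15,w→16,8→15 16:3→16,r→16,w→16,8→16 17:3→17,r→16,w→17,8→35 18:3→22,r→16,w→18,8→36 19:3→19,r→16,w→19,8→16 20:3→19,r→37,w→20,8→16 21:3→38,r→39,w→21,8→24 22:3→16,r→16,w→22,8→38 23:3→40,r→41,w→23,8→16 24:3→38,r→42,w→16,8→24 25:3→17,r→20,w→25,8→43 26:3→22,r→41,w→26,8→24 27:3→5,r→37,w→44,8→45 28:3→46,r→47,w→48,8→49 29:3→44,r→48,w→29,8→50 30:3→51,r→49,w→30,8→15 31:3→33,r→50,w→31,8→15 32:3→16,r→52,w→32,8→33 33:3→16,r→53,w→16,8→33 34:3→16,r→52,w→34,8→16 35:3→38,r→16,w→35,8→36 36:3→38,r→16,w→16,8→36 37:3→19,r→54,w→37,8→16 38:3→16,r→16,w→16,8→38 39:3→55,r→56,w→39,8→16 40:3→16,r→16,w→40,8→16 41:3→40,r→57,w→41,8→16 42:3→55,r→42,w→16,8→16 43:3→38,r→56,w→43,8→24 44:3→17,r→37,w→44,8→58 45:3→22,r→57,w→45,8→24 46:3→5,r→54,w→59,8→60 47:3→61,r→47,w→16,8→15 48:3→59,r→47,w→48,8→62 49:3→63,r→15,w→49,8→15 50:3→33,r→62,w→50,8→15 51:3→16,r→64,w→51,8→33 52:3→16,r→64,w→52,8→16 53:3→16,r→53,w→16,8→16 54:3→65,r→54,w→16,8→16 55:3→16,r→16,w→16,8→16 56:3→55,r→66,w→56,8→16 57:3→40,r→42,w→57,8→16 58:3→38,r→66,w→58,8→24 59:3→17,r→54,w→59,8→67 60:3→22,r→42,w→60,8→24 61:3→68,r→54,w→16,8→24 62:3→33,r→15,w→62,8→15 63:3→16,r→53,w→63,8→33 64:3→16,r→53,w→64,8→16 65:3→65,r→16,w→16,8→16 66:3→55,r→42,w→66,8→16 67:3→38,r→42,w→67,8→24 68:3→68,r→16,w→16,8→36 [Hopcroft].
'33r': run [76, 58, 14, 1] end={s53} rej; 3/3 deletions ∈↓L.
'3r8': |S_i|=[76, 58, 24, 1] end={s53} — reject; 3/3 deletions ∈↓L.
'833': |S_i|=[76, 48, 16, 1] end={s53} rej; 3/3 del acc.
'88w': N↓-sim [76, 48, 9, 1] end={s53} rej; 3/3 del acc.
'w83w': run [76, 67, 22, 5, 1] end={s53} rej; 4/4 del acc.
'rrrrw': |S_i|=[76, 66, 50, 35, 15, 2] end={s53,s75} rej; 5/5 del acc.
6 words, ⪯-incomp.
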